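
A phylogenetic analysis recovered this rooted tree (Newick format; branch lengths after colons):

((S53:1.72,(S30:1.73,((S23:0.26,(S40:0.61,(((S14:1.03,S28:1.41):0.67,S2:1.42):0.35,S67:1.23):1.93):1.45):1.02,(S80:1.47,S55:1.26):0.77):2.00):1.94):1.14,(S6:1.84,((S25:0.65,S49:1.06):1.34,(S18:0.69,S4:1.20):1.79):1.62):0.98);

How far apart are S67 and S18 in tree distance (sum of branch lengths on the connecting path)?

The path runs S67 → … → MRCA → … → S18; the MRCA is the root of the tree.
Branch lengths along that path: 1.23 + 1.93 + 1.45 + 1.02 + 2.00 + 1.94 + 1.14 + 0.98 + 1.62 + 1.79 + 0.69 = 15.79.

15.79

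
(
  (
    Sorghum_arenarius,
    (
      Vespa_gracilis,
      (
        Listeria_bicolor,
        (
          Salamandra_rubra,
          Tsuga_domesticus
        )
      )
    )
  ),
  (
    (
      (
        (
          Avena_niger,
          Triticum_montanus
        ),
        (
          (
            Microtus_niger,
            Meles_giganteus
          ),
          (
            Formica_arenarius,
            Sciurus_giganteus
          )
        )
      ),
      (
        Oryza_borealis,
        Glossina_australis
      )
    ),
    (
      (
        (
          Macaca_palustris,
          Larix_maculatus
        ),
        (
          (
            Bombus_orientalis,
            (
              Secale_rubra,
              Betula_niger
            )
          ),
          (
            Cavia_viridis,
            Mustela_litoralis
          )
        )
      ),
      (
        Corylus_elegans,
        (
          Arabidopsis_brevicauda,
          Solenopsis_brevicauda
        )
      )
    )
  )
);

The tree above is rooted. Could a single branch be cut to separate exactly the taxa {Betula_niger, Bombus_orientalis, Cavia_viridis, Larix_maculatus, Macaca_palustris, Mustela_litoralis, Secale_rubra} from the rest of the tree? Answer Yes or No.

The most recent common ancestor of these taxa subtends ((Macaca_palustris,Larix_maculatus),((Bombus_orientalis,(Secale_rubra,Betula_niger)),(Cavia_viridis,Mustela_litoralis))).
That clade has exactly 7 tips — every listed taxon and nothing else — so the group is monophyletic.

Yes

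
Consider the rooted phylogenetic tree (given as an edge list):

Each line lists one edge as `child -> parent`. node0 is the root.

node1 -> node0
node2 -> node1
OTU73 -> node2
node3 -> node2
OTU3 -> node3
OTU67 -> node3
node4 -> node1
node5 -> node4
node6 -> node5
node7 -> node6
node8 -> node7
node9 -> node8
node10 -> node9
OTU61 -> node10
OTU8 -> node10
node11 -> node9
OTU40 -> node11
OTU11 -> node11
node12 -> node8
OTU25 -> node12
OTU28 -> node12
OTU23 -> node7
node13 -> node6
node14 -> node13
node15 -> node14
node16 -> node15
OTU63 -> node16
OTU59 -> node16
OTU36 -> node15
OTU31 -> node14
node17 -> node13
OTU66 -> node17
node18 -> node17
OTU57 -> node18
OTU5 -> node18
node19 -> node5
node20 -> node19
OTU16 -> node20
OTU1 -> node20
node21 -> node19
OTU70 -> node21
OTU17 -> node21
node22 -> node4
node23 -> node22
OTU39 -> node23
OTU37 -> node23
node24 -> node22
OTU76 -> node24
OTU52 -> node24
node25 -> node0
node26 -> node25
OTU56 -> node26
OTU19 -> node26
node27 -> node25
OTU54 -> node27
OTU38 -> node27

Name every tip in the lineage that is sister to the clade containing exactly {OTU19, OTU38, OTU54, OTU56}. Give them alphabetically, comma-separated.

OTU1, OTU11, OTU16, OTU17, OTU23, OTU25, OTU28, OTU3, OTU31, OTU36, OTU37, OTU39, OTU40, OTU5, OTU52, OTU57, OTU59, OTU61, OTU63, OTU66, OTU67, OTU70, OTU73, OTU76, OTU8

The clade containing exactly {OTU19, OTU38, OTU54, OTU56} attaches directly to the root of the tree.
The other lineage descending from that same node — the sister group — is ((OTU73,(OTU3,OTU67)),(((((((OTU61,OTU8),(OTU40,OTU11)),(OTU25,OTU28)),OTU23),((((OTU63,OTU59),OTU36),OTU31),(OTU66,(OTU57,OTU5)))),((OTU16,OTU1),(OTU70,OTU17))),((OTU39,OTU37),(OTU76,OTU52)))); its 25 tips in alphabetical order are the answer.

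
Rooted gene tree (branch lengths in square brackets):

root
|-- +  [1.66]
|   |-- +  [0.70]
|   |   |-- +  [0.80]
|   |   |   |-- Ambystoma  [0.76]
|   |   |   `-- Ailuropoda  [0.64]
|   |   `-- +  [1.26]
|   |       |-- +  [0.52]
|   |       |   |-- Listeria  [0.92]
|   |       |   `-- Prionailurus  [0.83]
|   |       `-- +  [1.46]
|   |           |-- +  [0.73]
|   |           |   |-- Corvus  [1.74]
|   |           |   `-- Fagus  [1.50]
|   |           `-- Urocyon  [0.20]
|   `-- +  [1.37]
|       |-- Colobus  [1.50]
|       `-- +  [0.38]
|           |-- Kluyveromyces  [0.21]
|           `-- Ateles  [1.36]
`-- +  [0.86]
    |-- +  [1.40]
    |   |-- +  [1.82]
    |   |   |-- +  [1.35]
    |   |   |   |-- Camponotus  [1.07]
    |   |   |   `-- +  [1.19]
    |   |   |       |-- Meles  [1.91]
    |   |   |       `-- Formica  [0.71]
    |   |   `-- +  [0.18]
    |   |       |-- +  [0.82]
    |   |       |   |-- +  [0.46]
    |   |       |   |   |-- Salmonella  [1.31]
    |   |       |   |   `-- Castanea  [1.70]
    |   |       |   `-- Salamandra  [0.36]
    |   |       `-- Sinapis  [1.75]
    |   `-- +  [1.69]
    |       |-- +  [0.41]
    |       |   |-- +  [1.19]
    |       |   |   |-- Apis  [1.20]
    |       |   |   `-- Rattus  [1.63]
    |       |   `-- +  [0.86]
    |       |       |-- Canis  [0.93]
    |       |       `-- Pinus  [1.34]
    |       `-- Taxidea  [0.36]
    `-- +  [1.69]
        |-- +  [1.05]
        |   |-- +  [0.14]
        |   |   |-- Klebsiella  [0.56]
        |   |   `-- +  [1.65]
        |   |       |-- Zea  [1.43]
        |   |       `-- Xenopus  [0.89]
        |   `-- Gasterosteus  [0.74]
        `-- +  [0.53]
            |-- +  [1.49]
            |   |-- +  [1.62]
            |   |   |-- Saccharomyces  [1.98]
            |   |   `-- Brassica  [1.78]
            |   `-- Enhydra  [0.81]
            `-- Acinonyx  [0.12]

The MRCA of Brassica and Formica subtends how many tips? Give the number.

The MRCA of Brassica and Formica is the node subtending ((((Camponotus,(Meles,Formica)),(((Salmonella,Castanea),Salamandra),Sinapis)),(((Apis,Rattus),(Canis,Pinus)),Taxidea)),(((Klebsiella,(Zea,Xenopus)),Gasterosteus),(((Saccharomyces,Brassica),Enhydra),Acinonyx))).
That clade contains 20 terminal taxa: Acinonyx, Apis, Brassica, Camponotus, Canis, Castanea, Enhydra, Formica, Gasterosteus, Klebsiella, Meles, Pinus, Rattus, Saccharomyces, Salamandra, Salmonella, Sinapis, Taxidea, Xenopus, Zea.

20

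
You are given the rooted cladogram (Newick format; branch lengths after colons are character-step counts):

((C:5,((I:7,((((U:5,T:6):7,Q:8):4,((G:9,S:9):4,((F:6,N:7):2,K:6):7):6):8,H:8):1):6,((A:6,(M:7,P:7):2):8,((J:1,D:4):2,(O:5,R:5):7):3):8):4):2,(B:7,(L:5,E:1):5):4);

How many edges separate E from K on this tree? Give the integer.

11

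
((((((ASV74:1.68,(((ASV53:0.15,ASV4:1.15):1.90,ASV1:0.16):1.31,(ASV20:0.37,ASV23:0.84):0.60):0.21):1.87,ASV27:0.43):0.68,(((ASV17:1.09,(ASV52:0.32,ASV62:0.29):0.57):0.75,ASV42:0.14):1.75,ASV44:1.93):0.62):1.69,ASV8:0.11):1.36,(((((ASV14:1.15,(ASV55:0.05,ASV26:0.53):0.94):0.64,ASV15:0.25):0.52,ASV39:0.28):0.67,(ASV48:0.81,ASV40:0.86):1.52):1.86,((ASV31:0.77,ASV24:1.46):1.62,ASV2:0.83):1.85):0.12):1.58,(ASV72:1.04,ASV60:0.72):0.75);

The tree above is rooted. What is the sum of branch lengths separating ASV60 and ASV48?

7.36

The path runs ASV60 → … → MRCA → … → ASV48; the MRCA is the root of the tree.
Branch lengths along that path: 0.72 + 0.75 + 1.58 + 0.12 + 1.86 + 1.52 + 0.81 = 7.36.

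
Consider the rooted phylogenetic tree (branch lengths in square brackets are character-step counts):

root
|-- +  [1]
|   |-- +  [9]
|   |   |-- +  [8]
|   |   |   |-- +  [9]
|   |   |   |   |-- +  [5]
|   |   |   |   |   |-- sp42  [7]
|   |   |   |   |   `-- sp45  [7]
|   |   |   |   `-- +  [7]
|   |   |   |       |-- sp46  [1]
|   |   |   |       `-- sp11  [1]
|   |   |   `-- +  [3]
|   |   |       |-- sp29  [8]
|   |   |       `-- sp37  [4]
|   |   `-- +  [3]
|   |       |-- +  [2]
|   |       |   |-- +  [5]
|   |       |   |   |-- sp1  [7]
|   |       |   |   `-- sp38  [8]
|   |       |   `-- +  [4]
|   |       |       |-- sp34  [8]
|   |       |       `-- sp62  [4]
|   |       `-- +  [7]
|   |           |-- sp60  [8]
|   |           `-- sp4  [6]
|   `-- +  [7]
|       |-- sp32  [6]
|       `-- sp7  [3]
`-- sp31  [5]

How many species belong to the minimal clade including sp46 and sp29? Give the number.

6

The MRCA of sp46 and sp29 is the node subtending (((sp42,sp45),(sp46,sp11)),(sp29,sp37)).
That clade contains 6 terminal taxa: sp11, sp29, sp37, sp42, sp45, sp46.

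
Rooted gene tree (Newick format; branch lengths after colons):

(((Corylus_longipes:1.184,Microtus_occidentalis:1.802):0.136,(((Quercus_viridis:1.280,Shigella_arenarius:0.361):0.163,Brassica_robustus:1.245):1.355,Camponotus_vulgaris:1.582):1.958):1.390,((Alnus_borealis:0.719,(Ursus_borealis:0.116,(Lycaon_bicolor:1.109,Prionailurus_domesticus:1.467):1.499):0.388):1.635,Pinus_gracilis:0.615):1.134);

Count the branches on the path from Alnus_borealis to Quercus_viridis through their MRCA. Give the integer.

The MRCA of Alnus_borealis and Quercus_viridis is the root of the tree.
From Alnus_borealis up to that node: 3 branches. From Quercus_viridis up to the same node: 5 branches. Total: 3 + 5 = 8.

8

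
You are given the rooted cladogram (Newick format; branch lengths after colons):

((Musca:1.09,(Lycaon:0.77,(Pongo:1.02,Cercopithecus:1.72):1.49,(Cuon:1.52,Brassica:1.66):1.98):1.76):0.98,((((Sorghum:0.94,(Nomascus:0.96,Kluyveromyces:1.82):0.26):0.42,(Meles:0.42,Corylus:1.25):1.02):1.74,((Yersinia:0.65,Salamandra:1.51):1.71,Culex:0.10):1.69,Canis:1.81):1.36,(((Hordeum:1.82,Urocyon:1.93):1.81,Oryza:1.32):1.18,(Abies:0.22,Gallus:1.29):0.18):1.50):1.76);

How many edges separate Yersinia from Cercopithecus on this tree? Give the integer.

9

The MRCA of Yersinia and Cercopithecus is the root of the tree.
From Yersinia up to that node: 5 branches. From Cercopithecus up to the same node: 4 branches. Total: 5 + 4 = 9.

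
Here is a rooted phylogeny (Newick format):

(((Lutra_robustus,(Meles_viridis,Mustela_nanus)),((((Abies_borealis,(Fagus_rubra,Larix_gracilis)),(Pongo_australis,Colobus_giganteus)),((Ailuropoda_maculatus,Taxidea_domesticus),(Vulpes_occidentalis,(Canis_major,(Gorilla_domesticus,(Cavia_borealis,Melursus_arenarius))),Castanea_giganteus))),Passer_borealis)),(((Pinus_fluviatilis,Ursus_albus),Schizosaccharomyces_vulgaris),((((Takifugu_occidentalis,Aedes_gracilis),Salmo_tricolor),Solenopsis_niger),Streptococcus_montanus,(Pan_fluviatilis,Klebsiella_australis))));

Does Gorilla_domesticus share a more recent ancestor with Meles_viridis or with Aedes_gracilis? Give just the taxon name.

Meles_viridis

The MRCA of Gorilla_domesticus and Meles_viridis subtends ((Lutra_robustus,(Meles_viridis,Mustela_nanus)),((((Abies_borealis,(Fagus_rubra,Larix_gracilis)),(Pongo_australis,Colobus_giganteus)),((Ailuropoda_maculatus,Taxidea_domesticus),(Vulpes_occidentalis,(Canis_major,(Gorilla_domesticus,(Cavia_borealis,Melursus_arenarius))),Castanea_giganteus))),Passer_borealis)) (17 taxa).
The MRCA of Gorilla_domesticus and Aedes_gracilis is the root, subtending the entire tree (27 taxa).
The first is nested inside the second, so Gorilla_domesticus shares a more recent common ancestor with Meles_viridis.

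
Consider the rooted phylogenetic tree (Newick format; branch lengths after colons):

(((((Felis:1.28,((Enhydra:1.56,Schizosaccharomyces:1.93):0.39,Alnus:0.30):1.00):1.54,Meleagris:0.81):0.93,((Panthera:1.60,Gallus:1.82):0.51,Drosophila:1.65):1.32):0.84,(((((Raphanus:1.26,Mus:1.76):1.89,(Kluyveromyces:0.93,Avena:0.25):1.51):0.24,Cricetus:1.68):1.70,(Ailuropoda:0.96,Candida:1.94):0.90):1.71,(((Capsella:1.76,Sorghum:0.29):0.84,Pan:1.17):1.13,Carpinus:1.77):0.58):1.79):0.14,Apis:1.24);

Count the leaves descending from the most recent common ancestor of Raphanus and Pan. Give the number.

The MRCA of Raphanus and Pan is the node subtending (((((Raphanus,Mus),(Kluyveromyces,Avena)),Cricetus),(Ailuropoda,Candida)),(((Capsella,Sorghum),Pan),Carpinus)).
That clade contains 11 terminal taxa: Ailuropoda, Avena, Candida, Capsella, Carpinus, Cricetus, Kluyveromyces, Mus, Pan, Raphanus, Sorghum.

11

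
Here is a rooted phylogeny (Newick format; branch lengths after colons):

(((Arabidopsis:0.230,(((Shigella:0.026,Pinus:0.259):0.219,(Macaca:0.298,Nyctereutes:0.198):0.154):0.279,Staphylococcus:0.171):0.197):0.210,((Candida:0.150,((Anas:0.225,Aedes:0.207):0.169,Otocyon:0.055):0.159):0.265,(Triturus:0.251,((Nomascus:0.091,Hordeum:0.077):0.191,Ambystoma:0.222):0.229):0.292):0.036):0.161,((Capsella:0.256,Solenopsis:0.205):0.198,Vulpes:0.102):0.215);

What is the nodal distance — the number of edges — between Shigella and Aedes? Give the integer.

The MRCA of Shigella and Aedes is the node subtending ((Arabidopsis,(((Shigella,Pinus),(Macaca,Nyctereutes)),Staphylococcus)),((Candida,((Anas,Aedes),Otocyon)),(Triturus,((Nomascus,Hordeum),Ambystoma)))).
From Shigella up to that node: 5 branches. From Aedes up to the same node: 5 branches. Total: 5 + 5 = 10.

10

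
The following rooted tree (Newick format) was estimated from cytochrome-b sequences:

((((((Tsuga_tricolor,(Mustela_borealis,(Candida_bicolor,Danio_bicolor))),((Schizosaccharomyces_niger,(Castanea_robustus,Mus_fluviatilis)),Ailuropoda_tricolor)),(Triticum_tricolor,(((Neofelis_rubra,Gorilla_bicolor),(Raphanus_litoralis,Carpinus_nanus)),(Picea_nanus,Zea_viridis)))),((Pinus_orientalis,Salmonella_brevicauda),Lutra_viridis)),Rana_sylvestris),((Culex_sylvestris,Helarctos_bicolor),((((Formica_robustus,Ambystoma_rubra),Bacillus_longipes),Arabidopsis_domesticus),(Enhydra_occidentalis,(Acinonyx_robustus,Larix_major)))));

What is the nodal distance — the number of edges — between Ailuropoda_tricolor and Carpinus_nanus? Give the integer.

The MRCA of Ailuropoda_tricolor and Carpinus_nanus is the node subtending (((Tsuga_tricolor,(Mustela_borealis,(Candida_bicolor,Danio_bicolor))),((Schizosaccharomyces_niger,(Castanea_robustus,Mus_fluviatilis)),Ailuropoda_tricolor)),(Triticum_tricolor,(((Neofelis_rubra,Gorilla_bicolor),(Raphanus_litoralis,Carpinus_nanus)),(Picea_nanus,Zea_viridis)))).
From Ailuropoda_tricolor up to that node: 3 branches. From Carpinus_nanus up to the same node: 5 branches. Total: 3 + 5 = 8.

8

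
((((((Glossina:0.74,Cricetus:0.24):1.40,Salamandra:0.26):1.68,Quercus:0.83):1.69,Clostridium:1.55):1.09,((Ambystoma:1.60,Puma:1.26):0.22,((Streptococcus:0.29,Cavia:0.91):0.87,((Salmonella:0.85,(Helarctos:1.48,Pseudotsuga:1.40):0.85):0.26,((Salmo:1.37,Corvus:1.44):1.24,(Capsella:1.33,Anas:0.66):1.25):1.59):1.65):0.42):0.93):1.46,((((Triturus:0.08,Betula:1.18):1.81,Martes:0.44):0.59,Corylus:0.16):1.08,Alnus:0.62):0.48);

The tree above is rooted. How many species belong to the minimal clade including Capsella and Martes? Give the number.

21

The MRCA of Capsella and Martes is the root, so the clade is the entire tree.
That clade contains 21 terminal taxa: Alnus, Ambystoma, Anas, Betula, Capsella, Cavia, Clostridium, Corvus, Corylus, Cricetus, Glossina, Helarctos, Martes, Pseudotsuga, Puma, Quercus, Salamandra, Salmo, Salmonella, Streptococcus, Triturus.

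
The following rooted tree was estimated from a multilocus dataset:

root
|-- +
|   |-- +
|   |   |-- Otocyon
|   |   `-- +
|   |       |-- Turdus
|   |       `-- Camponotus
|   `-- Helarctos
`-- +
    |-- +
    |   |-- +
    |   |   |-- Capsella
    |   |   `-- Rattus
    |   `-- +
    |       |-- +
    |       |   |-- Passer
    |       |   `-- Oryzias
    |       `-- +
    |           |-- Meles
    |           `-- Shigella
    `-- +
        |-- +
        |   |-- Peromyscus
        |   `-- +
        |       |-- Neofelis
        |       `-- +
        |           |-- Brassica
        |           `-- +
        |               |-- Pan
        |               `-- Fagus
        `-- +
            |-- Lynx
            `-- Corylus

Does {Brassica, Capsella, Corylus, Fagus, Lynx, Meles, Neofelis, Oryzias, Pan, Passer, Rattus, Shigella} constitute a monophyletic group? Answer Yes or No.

The MRCA of the listed taxa subtends (((Capsella,Rattus),((Passer,Oryzias),(Meles,Shigella))),((Peromyscus,(Neofelis,(Brassica,(Pan,Fagus)))),(Lynx,Corylus))).
That clade also contains Peromyscus, which is not in the proposed group, so the group is not monophyletic.

No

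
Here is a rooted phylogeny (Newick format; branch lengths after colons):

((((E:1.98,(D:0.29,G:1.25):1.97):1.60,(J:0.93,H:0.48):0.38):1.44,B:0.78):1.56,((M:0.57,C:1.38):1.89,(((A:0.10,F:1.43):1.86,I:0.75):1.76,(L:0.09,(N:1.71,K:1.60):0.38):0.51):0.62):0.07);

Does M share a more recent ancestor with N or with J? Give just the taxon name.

The MRCA of M and N subtends ((M,C),(((A,F),I),(L,(N,K)))) (8 taxa).
The MRCA of M and J is the root, subtending the entire tree (14 taxa).
The first is nested inside the second, so M shares a more recent common ancestor with N.

N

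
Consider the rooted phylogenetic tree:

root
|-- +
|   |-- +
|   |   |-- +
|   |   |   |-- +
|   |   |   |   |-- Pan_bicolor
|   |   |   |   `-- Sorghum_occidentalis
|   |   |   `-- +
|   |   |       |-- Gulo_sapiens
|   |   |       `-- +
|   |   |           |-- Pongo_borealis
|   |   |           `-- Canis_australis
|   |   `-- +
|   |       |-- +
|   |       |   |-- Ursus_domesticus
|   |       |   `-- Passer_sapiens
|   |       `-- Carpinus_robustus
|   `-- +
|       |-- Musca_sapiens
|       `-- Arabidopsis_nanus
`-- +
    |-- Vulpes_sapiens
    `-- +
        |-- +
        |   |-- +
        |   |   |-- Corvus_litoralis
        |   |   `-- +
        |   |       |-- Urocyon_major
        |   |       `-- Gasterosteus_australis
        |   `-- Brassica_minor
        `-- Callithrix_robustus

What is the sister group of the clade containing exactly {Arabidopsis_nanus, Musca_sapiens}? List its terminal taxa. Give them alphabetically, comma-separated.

The clade containing exactly {Arabidopsis_nanus, Musca_sapiens} attaches to the tree at the node subtending ((((Pan_bicolor,Sorghum_occidentalis),(Gulo_sapiens,(Pongo_borealis,Canis_australis))),((Ursus_domesticus,Passer_sapiens),Carpinus_robustus)),(Musca_sapiens,Arabidopsis_nanus)).
The other lineage descending from that same node — the sister group — is (((Pan_bicolor,Sorghum_occidentalis),(Gulo_sapiens,(Pongo_borealis,Canis_australis))),((Ursus_domesticus,Passer_sapiens),Carpinus_robustus)); its 8 tips in alphabetical order are the answer.

Canis_australis, Carpinus_robustus, Gulo_sapiens, Pan_bicolor, Passer_sapiens, Pongo_borealis, Sorghum_occidentalis, Ursus_domesticus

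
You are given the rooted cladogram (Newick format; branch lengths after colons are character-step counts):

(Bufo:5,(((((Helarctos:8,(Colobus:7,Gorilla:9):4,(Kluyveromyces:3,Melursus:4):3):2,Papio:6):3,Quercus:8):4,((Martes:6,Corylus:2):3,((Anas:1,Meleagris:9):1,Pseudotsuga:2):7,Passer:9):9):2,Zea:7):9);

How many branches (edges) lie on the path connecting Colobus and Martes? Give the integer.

8

The MRCA of Colobus and Martes is the node subtending ((((Helarctos,(Colobus,Gorilla),(Kluyveromyces,Melursus)),Papio),Quercus),((Martes,Corylus),((Anas,Meleagris),Pseudotsuga),Passer)).
From Colobus up to that node: 5 branches. From Martes up to the same node: 3 branches. Total: 5 + 3 = 8.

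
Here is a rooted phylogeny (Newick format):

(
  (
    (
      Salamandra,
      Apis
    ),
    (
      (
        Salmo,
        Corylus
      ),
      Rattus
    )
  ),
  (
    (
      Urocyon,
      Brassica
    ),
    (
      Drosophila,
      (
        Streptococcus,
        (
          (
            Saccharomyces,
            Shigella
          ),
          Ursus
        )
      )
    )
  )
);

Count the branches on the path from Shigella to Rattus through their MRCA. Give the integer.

The MRCA of Shigella and Rattus is the root of the tree.
From Shigella up to that node: 6 branches. From Rattus up to the same node: 3 branches. Total: 6 + 3 = 9.

9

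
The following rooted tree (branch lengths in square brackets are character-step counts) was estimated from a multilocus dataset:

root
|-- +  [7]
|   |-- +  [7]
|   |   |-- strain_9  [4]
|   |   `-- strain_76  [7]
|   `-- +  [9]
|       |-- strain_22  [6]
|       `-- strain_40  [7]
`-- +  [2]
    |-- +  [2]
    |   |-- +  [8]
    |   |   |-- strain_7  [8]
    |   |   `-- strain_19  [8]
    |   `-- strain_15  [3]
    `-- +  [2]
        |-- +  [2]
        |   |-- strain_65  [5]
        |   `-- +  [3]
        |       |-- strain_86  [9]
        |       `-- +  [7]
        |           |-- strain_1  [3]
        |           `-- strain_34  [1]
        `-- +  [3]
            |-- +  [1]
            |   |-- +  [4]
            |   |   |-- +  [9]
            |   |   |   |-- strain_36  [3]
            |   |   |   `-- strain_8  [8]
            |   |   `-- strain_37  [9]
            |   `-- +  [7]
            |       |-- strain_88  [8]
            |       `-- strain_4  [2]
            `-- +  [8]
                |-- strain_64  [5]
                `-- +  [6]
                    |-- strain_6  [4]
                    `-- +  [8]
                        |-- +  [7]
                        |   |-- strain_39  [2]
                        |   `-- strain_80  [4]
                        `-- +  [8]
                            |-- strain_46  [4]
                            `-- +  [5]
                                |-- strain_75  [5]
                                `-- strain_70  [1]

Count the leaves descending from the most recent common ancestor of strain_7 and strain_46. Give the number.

19

The MRCA of strain_7 and strain_46 is the node subtending (((strain_7,strain_19),strain_15),((strain_65,(strain_86,(strain_1,strain_34))),((((strain_36,strain_8),strain_37),(strain_88,strain_4)),(strain_64,(strain_6,((strain_39,strain_80),(strain_46,(strain_75,strain_70)))))))).
That clade contains 19 terminal taxa: strain_1, strain_15, strain_19, strain_34, strain_36, strain_37, strain_39, strain_4, strain_46, strain_6, strain_64, strain_65, strain_7, strain_70, strain_75, strain_8, strain_80, strain_86, strain_88.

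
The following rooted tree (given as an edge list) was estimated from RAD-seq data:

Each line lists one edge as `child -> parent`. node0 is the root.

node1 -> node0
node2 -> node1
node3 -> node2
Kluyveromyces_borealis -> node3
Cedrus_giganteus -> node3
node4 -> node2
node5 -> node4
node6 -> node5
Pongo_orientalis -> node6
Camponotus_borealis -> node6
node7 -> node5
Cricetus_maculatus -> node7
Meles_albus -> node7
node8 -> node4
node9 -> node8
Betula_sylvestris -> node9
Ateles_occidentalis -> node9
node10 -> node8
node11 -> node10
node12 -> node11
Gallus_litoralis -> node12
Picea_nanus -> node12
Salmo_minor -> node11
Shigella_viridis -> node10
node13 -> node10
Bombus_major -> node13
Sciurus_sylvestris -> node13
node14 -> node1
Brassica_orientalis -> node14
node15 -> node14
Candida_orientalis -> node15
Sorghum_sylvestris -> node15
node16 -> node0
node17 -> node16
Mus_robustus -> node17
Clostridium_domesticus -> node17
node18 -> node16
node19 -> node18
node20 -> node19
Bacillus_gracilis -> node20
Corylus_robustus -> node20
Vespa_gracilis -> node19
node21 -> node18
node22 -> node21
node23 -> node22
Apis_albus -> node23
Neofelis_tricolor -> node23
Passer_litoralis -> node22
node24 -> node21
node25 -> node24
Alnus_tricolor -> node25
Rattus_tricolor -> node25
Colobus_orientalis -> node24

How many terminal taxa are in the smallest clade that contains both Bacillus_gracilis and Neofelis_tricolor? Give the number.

The MRCA of Bacillus_gracilis and Neofelis_tricolor is the node subtending (((Bacillus_gracilis,Corylus_robustus),Vespa_gracilis),(((Apis_albus,Neofelis_tricolor),Passer_litoralis),((Alnus_tricolor,Rattus_tricolor),Colobus_orientalis))).
That clade contains 9 terminal taxa: Alnus_tricolor, Apis_albus, Bacillus_gracilis, Colobus_orientalis, Corylus_robustus, Neofelis_tricolor, Passer_litoralis, Rattus_tricolor, Vespa_gracilis.

9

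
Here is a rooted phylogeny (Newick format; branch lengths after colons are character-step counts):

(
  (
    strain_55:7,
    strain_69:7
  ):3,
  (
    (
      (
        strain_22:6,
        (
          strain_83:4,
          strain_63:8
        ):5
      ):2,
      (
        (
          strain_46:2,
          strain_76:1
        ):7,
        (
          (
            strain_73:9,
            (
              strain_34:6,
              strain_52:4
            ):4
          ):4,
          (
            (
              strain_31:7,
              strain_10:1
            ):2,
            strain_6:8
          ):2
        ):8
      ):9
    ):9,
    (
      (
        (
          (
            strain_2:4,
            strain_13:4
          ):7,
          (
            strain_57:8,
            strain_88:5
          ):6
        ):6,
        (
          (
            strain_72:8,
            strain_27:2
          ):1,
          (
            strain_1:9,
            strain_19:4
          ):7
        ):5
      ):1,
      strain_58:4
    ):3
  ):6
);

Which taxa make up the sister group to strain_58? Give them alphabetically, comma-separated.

strain_58 attaches to the tree at the node subtending ((((strain_2,strain_13),(strain_57,strain_88)),((strain_72,strain_27),(strain_1,strain_19))),strain_58).
The other lineage descending from that same node — the sister group — is (((strain_2,strain_13),(strain_57,strain_88)),((strain_72,strain_27),(strain_1,strain_19))); its 8 tips in alphabetical order are the answer.

strain_1, strain_13, strain_19, strain_2, strain_27, strain_57, strain_72, strain_88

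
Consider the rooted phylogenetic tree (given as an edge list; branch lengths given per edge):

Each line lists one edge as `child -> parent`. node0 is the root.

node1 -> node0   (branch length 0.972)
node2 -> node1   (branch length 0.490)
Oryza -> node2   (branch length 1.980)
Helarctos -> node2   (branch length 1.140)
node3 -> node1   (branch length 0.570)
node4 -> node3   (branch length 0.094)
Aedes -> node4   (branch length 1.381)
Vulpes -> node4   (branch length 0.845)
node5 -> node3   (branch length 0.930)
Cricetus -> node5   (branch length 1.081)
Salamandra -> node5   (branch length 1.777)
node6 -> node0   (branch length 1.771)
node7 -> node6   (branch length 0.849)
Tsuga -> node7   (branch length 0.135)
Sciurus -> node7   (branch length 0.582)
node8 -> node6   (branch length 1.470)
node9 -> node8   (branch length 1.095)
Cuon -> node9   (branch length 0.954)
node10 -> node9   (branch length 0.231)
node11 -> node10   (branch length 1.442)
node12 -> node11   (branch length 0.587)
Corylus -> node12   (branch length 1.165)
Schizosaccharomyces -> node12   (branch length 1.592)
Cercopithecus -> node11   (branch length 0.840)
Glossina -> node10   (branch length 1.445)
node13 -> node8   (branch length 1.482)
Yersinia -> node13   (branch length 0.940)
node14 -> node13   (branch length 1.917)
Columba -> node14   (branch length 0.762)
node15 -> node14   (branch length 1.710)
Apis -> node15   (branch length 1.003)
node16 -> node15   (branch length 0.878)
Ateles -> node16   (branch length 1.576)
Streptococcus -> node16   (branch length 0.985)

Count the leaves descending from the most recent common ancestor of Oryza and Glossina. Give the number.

18

The MRCA of Oryza and Glossina is the root, so the clade is the entire tree.
That clade contains 18 terminal taxa: Aedes, Apis, Ateles, Cercopithecus, Columba, Corylus, Cricetus, Cuon, Glossina, Helarctos, Oryza, Salamandra, Schizosaccharomyces, Sciurus, Streptococcus, Tsuga, Vulpes, Yersinia.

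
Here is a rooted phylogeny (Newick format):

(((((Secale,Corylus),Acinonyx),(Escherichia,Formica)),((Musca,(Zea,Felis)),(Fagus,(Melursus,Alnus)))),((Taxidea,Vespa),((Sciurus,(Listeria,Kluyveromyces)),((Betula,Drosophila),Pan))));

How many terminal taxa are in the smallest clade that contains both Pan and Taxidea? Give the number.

8

The MRCA of Pan and Taxidea is the node subtending ((Taxidea,Vespa),((Sciurus,(Listeria,Kluyveromyces)),((Betula,Drosophila),Pan))).
That clade contains 8 terminal taxa: Betula, Drosophila, Kluyveromyces, Listeria, Pan, Sciurus, Taxidea, Vespa.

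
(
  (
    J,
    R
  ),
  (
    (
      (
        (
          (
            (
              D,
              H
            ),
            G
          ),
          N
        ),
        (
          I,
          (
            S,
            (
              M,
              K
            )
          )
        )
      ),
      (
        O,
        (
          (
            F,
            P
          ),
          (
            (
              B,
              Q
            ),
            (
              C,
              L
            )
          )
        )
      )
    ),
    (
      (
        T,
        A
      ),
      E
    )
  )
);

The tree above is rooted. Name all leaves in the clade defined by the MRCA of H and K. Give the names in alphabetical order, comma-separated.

Tracing H: it sits inside (D,H).
Tracing K: it sits inside (M,K).
The smallest clade enclosing both is ((((D,H),G),N),(I,(S,(M,K)))); the answer is its 8 terminal taxa in alphabetical order.

D, G, H, I, K, M, N, S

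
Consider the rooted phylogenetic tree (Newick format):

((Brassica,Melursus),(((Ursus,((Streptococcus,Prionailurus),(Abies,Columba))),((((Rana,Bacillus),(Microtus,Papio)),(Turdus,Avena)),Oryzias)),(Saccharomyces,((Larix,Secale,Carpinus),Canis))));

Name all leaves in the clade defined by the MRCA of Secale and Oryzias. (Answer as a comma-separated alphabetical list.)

Abies, Avena, Bacillus, Canis, Carpinus, Columba, Larix, Microtus, Oryzias, Papio, Prionailurus, Rana, Saccharomyces, Secale, Streptococcus, Turdus, Ursus

Tracing Secale: it sits inside (Larix,Secale,Carpinus).
Tracing Oryzias: it sits inside ((((Rana,Bacillus),(Microtus,Papio)),(Turdus,Avena)),Oryzias).
The smallest clade enclosing both is (((Ursus,((Streptococcus,Prionailurus),(Abies,Columba))),((((Rana,Bacillus),(Microtus,Papio)),(Turdus,Avena)),Oryzias)),(Saccharomyces,((Larix,Secale,Carpinus),Canis))); the answer is its 17 terminal taxa in alphabetical order.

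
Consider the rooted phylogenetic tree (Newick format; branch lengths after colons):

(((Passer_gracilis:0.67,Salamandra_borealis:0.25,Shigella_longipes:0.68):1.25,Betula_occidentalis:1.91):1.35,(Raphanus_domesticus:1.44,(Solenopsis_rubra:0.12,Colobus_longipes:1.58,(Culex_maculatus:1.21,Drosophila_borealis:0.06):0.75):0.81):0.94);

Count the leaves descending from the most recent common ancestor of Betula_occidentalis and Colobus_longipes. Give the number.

9

The MRCA of Betula_occidentalis and Colobus_longipes is the root, so the clade is the entire tree.
That clade contains 9 terminal taxa: Betula_occidentalis, Colobus_longipes, Culex_maculatus, Drosophila_borealis, Passer_gracilis, Raphanus_domesticus, Salamandra_borealis, Shigella_longipes, Solenopsis_rubra.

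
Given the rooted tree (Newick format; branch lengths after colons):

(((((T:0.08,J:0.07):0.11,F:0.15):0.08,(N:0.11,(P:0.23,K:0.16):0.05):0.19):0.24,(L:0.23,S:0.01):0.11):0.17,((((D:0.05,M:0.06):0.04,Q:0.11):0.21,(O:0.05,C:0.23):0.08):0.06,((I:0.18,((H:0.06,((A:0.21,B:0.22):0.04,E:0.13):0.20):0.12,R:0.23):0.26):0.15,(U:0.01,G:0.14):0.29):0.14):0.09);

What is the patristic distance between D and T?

1.13

The path runs D → … → MRCA → … → T; the MRCA is the root of the tree.
Branch lengths along that path: 0.05 + 0.04 + 0.21 + 0.06 + 0.09 + 0.17 + 0.24 + 0.08 + 0.11 + 0.08 = 1.13.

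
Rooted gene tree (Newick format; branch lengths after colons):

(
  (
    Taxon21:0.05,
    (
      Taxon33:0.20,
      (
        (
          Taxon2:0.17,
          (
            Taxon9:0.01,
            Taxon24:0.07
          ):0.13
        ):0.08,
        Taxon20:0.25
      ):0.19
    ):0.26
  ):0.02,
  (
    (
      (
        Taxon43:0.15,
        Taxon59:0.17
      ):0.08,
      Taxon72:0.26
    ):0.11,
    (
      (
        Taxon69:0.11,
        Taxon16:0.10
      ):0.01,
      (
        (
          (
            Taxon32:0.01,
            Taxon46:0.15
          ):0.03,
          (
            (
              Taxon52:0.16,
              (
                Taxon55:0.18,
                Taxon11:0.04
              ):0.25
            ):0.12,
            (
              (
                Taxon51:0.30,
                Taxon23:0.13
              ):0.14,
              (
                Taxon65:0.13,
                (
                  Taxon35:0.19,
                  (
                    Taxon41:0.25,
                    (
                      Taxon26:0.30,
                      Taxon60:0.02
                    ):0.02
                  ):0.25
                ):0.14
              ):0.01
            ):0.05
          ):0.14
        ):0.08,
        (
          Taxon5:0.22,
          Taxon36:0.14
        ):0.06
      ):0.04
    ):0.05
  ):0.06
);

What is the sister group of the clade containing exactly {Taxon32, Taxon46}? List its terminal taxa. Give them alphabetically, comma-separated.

The clade containing exactly {Taxon32, Taxon46} attaches to the tree at the node subtending ((Taxon32,Taxon46),((Taxon52,(Taxon55,Taxon11)),((Taxon51,Taxon23),(Taxon65,(Taxon35,(Taxon41,(Taxon26,Taxon60))))))).
The other lineage descending from that same node — the sister group — is ((Taxon52,(Taxon55,Taxon11)),((Taxon51,Taxon23),(Taxon65,(Taxon35,(Taxon41,(Taxon26,Taxon60)))))); its 10 tips in alphabetical order are the answer.

Taxon11, Taxon23, Taxon26, Taxon35, Taxon41, Taxon51, Taxon52, Taxon55, Taxon60, Taxon65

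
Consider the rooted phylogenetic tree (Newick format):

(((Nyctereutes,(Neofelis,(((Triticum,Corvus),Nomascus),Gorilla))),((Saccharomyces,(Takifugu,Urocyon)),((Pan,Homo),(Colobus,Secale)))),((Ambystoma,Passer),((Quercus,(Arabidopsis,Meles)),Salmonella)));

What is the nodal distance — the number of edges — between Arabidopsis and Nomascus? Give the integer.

The MRCA of Arabidopsis and Nomascus is the root of the tree.
From Arabidopsis up to that node: 5 branches. From Nomascus up to the same node: 6 branches. Total: 5 + 6 = 11.

11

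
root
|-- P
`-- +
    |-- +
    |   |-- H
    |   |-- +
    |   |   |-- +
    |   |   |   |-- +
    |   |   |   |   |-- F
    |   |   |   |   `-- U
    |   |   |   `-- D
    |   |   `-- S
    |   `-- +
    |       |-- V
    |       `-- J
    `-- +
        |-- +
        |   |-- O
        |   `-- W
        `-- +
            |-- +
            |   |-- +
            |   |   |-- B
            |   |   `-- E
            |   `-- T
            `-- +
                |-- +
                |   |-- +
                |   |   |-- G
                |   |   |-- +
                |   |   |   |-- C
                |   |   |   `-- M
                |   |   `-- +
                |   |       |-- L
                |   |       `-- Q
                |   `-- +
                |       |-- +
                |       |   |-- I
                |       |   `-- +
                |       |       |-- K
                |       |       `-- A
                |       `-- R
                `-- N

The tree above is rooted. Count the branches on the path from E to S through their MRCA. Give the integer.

The MRCA of E and S is the node subtending ((H,(((F,U),D),S),(V,J)),((O,W),(((B,E),T),(((G,(C,M),(L,Q)),((I,(K,A)),R)),N)))).
From E up to that node: 5 branches. From S up to the same node: 3 branches. Total: 5 + 3 = 8.

8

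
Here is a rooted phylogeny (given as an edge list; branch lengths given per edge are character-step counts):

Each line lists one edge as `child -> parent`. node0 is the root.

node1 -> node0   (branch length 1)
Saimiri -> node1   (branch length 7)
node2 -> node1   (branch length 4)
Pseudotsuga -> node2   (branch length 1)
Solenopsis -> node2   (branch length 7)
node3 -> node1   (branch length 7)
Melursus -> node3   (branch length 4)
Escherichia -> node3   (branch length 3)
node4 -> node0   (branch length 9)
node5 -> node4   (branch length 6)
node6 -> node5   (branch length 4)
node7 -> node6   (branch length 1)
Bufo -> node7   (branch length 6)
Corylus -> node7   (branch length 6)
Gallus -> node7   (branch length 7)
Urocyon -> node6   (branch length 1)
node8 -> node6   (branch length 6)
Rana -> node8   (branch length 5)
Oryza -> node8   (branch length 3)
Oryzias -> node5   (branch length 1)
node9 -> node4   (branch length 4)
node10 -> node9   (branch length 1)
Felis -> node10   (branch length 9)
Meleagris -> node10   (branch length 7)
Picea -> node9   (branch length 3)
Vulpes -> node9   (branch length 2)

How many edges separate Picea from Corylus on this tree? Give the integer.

6

The MRCA of Picea and Corylus is the node subtending ((((Bufo,Corylus,Gallus),Urocyon,(Rana,Oryza)),Oryzias),((Felis,Meleagris),Picea,Vulpes)).
From Picea up to that node: 2 branches. From Corylus up to the same node: 4 branches. Total: 2 + 4 = 6.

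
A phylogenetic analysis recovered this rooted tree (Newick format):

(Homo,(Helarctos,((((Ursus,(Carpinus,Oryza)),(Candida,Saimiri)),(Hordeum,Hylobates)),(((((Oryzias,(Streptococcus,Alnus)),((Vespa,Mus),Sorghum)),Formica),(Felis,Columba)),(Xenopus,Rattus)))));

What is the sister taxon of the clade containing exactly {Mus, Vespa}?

The clade containing exactly {Mus, Vespa} attaches to the tree at the node subtending ((Vespa,Mus),Sorghum).
The other lineage descending from that same node — the sister group — is the single tip Sorghum.

Sorghum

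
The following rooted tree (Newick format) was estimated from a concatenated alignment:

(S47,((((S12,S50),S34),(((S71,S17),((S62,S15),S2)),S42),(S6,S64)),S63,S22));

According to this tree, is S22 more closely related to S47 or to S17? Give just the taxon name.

S17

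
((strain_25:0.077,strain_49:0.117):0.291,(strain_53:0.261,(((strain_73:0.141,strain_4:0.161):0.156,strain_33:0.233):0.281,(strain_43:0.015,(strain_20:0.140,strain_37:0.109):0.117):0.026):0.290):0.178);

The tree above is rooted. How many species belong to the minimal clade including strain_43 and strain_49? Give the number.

The MRCA of strain_43 and strain_49 is the root, so the clade is the entire tree.
That clade contains 9 terminal taxa: strain_20, strain_25, strain_33, strain_37, strain_4, strain_43, strain_49, strain_53, strain_73.

9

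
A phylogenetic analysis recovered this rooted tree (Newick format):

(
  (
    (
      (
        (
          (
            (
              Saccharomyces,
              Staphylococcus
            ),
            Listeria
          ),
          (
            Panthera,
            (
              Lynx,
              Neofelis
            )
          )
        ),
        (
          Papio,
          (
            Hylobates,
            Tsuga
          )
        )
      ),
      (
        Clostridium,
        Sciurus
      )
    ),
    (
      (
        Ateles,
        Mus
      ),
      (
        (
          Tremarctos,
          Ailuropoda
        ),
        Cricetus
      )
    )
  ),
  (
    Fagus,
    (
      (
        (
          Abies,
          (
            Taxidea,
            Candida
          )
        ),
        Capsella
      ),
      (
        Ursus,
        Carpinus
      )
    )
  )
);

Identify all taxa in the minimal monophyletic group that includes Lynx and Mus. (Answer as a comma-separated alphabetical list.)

Ailuropoda, Ateles, Clostridium, Cricetus, Hylobates, Listeria, Lynx, Mus, Neofelis, Panthera, Papio, Saccharomyces, Sciurus, Staphylococcus, Tremarctos, Tsuga

Tracing Lynx: it sits inside (Lynx,Neofelis).
Tracing Mus: it sits inside (Ateles,Mus).
The smallest clade enclosing both is ((((((Saccharomyces,Staphylococcus),Listeria),(Panthera,(Lynx,Neofelis))),(Papio,(Hylobates,Tsuga))),(Clostridium,Sciurus)),((Ateles,Mus),((Tremarctos,Ailuropoda),Cricetus))); the answer is its 16 terminal taxa in alphabetical order.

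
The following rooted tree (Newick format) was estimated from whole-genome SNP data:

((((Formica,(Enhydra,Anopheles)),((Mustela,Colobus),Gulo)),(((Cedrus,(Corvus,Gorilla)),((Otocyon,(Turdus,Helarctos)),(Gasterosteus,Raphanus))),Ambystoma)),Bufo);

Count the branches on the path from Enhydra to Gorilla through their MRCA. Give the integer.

9

The MRCA of Enhydra and Gorilla is the node subtending (((Formica,(Enhydra,Anopheles)),((Mustela,Colobus),Gulo)),(((Cedrus,(Corvus,Gorilla)),((Otocyon,(Turdus,Helarctos)),(Gasterosteus,Raphanus))),Ambystoma)).
From Enhydra up to that node: 4 branches. From Gorilla up to the same node: 5 branches. Total: 4 + 5 = 9.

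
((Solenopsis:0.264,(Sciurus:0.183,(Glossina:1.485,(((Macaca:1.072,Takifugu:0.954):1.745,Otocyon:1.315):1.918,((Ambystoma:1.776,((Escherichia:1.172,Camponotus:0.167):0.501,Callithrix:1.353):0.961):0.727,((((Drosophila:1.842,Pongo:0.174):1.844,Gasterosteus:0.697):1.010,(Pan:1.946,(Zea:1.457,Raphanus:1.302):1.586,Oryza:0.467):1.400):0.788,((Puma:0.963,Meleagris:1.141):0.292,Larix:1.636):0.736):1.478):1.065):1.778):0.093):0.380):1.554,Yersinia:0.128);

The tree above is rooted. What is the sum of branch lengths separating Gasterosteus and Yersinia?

The path runs Gasterosteus → … → MRCA → … → Yersinia; the MRCA is the root of the tree.
Branch lengths along that path: 0.697 + 1.010 + 0.788 + 1.478 + 1.065 + 1.778 + 0.093 + 0.380 + 1.554 + 0.128 = 8.971.

8.971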